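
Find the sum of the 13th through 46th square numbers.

32861

Σ_{i=13}^{46} i² = 33511 − 650 = 32861.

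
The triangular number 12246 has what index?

Set n(n+1)/2 = 12246, giving n² + n − 24492 = 0.
The discriminant is 1 + 8·12246 = 97969, and √97969 = 313.
So n = (-1 + 313) / 2 = 312/2 = 156.

156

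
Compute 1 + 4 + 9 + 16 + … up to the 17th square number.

1785

Σ_{i=1}^{17} i² = 17·18·35/6 = 1785.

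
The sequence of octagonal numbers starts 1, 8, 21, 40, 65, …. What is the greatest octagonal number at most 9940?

Solve n(3n−2) ≤ 9940 for integer n.
n = 57 gives 9633 ≤ 9940, while n = 58 gives 9976 > 9940; so the answer is 9633.

9633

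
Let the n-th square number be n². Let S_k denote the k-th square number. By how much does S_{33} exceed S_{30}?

33² = 1089 and 30² = 900.
Difference: 1089 − 900 = 189.

189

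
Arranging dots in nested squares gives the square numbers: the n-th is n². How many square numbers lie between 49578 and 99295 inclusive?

The n-th square number is n².
Smallest index with value ≥ 49578: n = 223 (giving 49729).
Largest index with value ≤ 99295: n = 315 (giving 99225).
Indices 223 through 315: 93 terms.

93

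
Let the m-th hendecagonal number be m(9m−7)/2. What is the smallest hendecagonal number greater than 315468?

317471

Solve n(9n−7)/2 > 315468 for integer n.
The largest n with value ≤ 315468 is 265 (since 315085 ≤ 315468 < 317471), so the first above is n = 266, value 317471.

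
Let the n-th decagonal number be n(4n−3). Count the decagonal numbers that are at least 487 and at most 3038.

16

The n-th decagonal number is n(4n−3).
Smallest index with value ≥ 487: n = 12 (giving 540).
Largest index with value ≤ 3038: n = 27 (giving 2835).
Indices 12 through 27: 16 terms.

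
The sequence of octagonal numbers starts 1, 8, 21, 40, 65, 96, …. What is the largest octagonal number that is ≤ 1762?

1680

Solve n(3n−2) ≤ 1762 for integer n.
n = 24 gives 1680 ≤ 1762, while n = 25 gives 1825 > 1762; so the answer is 1680.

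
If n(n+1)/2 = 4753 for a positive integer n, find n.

97

Set n(n+1)/2 = 4753, giving n² + n − 9506 = 0.
The discriminant is 1 + 8·4753 = 38025, and √38025 = 195.
So n = (-1 + 195) / 2 = 194/2 = 97.
Check: 97·98/2 = 4753. ✓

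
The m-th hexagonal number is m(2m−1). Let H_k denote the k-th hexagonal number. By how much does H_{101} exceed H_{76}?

101·(2·101 − 1) = 20301 and 76·(2·76 − 1) = 11476.
Difference: 20301 − 11476 = 8825.

8825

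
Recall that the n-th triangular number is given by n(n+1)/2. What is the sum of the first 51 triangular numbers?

23426

Σ i(i+1)/2 = (Σi² + Σi) / 2 over i = 1..51.
Σi = 1326 and Σi² = 45526.
(1·45526 + 1·1326) / 2 = 46852/2 = 23426.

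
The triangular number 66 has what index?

Set n(n+1)/2 = 66, giving n² + n − 132 = 0.
The discriminant is 1 + 8·66 = 529, and √529 = 23.
So n = (-1 + 23) / 2 = 22/2 = 11.

11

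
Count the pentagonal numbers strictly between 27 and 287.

9

The n-th pentagonal number is n(3n−1)/2.
Smallest index with value > 27: n = 5 (giving 35).
Largest index with value < 287: n = 13 (giving 247).
Indices 5 through 13: 9 terms.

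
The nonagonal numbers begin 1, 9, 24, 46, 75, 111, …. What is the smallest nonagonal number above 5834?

6069

Solve n(7n−5)/2 > 5834 for integer n.
The largest n with value ≤ 5834 is 41 (since 5781 ≤ 5834 < 6069), so the first above is n = 42, value 6069.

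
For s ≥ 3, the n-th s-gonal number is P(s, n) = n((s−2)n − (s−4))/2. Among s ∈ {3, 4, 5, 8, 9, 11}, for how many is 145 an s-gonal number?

1

s = 3: P(3, 16) = 136 and P(3, 17) = 153; 145 is not s-gonal.
s = 4: P(4, 12) = 144 and P(4, 13) = 169; 145 is not s-gonal.
s = 5: P(5, 10) = 145. ✓
s = 8: P(8, 7) = 133 and P(8, 8) = 176; 145 is not s-gonal.
s = 9: P(9, 6) = 111 and P(9, 7) = 154; 145 is not s-gonal.
s = 11: P(11, 6) = 141 and P(11, 7) = 196; 145 is not s-gonal.
Hits: s ∈ {5} → 1.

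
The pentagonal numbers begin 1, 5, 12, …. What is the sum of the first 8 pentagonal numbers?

288

Σ i(3i−1)/2 = (3Σi² − Σi) / 2 over i = 1..8.
Σi = 36 and Σi² = 204.
(3·204 − 1·36) / 2 = 576/2 = 288.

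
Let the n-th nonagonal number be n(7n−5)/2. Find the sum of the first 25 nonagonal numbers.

18525

Σ i(7i−5)/2 = (7Σi² − 5Σi) / 2 over i = 1..25.
Σi = 325 and Σi² = 5525.
(7·5525 − 5·325) / 2 = 37050/2 = 18525.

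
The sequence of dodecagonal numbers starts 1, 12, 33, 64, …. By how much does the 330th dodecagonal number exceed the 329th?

Consecutive dodecagonal numbers differ by 10n − 9: here 10·330 − 9 = 3291.

3291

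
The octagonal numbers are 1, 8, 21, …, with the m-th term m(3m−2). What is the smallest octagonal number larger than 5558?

Solve n(3n−2) > 5558 for integer n.
The largest n with value ≤ 5558 is 43 (since 5461 ≤ 5558 < 5720), so the first above is n = 44, value 5720.

5720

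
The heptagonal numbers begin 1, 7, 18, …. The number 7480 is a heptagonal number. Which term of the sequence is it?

Set n(5n−3)/2 = 7480, giving 5n² − 3n − 14960 = 0.
The discriminant is 9 + 40·7480 = 299209, and √299209 = 547.
So n = (3 + 547) / 10 = 550/10 = 55.
Check: 55·(5·55 − 3)/2 = 7480. ✓

55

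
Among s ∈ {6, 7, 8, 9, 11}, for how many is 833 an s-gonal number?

s = 6: P(6, 20) = 780 and P(6, 21) = 861; 833 is not s-gonal.
s = 7: P(7, 18) = 783 and P(7, 19) = 874; 833 is not s-gonal.
s = 8: P(8, 17) = 833. ✓
s = 9: P(9, 15) = 750 and P(9, 16) = 856; 833 is not s-gonal.
s = 11: P(11, 14) = 833. ✓
Hits: s ∈ {8, 11} → 2.

2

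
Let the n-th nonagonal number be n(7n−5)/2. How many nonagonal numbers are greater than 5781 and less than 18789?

32

The n-th nonagonal number is n(7n−5)/2.
Smallest index with value > 5781: n = 42 (giving 6069).
Largest index with value < 18789: n = 73 (giving 18469).
Indices 42 through 73: 32 terms.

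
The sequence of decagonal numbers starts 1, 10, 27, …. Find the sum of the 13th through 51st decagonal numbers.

175760

Σ i(4i−3) = 4Σi² − 3Σi over i = 13..51.
Σi = 1326 − 78 = 1248 and Σi² = 45526 − 650 = 44876.
4·44876 − 3·1248 = 175760.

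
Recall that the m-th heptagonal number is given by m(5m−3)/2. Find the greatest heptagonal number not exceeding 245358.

244453

Solve n(5n−3)/2 ≤ 245358 for integer n.
n = 313 gives 244453 ≤ 245358, while n = 314 gives 246019 > 245358; so the answer is 244453.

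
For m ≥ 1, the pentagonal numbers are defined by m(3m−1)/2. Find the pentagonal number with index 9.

The 9th pentagonal number is n(3n−1)/2 with n = 9.
9·(3·9 − 1)/2 = 9·26/2 = 9·13 = 117.

117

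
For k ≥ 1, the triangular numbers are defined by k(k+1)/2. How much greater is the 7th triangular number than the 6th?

7

Consecutive triangular numbers differ by n: T_{7} − T_{6} = 7.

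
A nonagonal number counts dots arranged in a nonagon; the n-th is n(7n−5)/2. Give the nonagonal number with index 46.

7291

The 46th nonagonal number is n(7n−5)/2 with n = 46.
46·(7·46 − 5)/2 = 46·317/2 = 7291.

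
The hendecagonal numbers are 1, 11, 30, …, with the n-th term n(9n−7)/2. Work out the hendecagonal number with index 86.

86·(9·86 − 7)/2 = 86·767/2 = 32981.

32981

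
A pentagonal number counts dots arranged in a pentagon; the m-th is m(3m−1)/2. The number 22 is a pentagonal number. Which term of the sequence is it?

4

Set n(3n−1)/2 = 22, giving 3n² − n − 44 = 0.
The discriminant is 1 + 24·22 = 529, and √529 = 23.
So n = (1 + 23) / 6 = 24/6 = 4.
Check: 4·(3·4 − 1)/2 = 22. ✓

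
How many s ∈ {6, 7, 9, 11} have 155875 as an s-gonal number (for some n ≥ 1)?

1

s = 6: P(6, 279) = 155403 and P(6, 280) = 156520; 155875 is not s-gonal.
s = 7: P(7, 250) = 155875. ✓
s = 9: P(9, 211) = 155296 and P(9, 212) = 156774; 155875 is not s-gonal.
s = 11: P(11, 186) = 155031 and P(11, 187) = 156706; 155875 is not s-gonal.
Hits: s ∈ {7} → 1.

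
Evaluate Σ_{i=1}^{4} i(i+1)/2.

Σ i(i+1)/2 = (Σi² + Σi) / 2 over i = 1..4.
Σi = 10 and Σi² = 30.
(1·30 + 1·10) / 2 = 40/2 = 20.

20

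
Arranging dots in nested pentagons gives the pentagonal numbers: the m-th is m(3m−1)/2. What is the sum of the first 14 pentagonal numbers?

1470

Σ i(3i−1)/2 = (3Σi² − Σi) / 2 over i = 1..14.
Σi = 105 and Σi² = 1015.
(3·1015 − 1·105) / 2 = 2940/2 = 1470.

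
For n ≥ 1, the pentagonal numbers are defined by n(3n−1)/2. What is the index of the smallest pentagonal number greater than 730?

Solve n(3n−1)/2 > 730 for integer n.
The largest n with value ≤ 730 is 22 (since 715 ≤ 730 < 782), so the first above is n = 23, value 782.

23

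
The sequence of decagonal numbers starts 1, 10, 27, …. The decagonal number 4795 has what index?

35

Set n(4n−3) = 4795, giving 4n² − 3n − 4795 = 0.
The discriminant is 9 + 16·4795 = 76729, and √76729 = 277.
So n = (3 + 277) / 8 = 280/8 = 35.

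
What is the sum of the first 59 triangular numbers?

Σ i(i+1)/2 = (Σi² + Σi) / 2 over i = 1..59.
Σi = 1770 and Σi² = 70210.
(1·70210 + 1·1770) / 2 = 71980/2 = 35990.

35990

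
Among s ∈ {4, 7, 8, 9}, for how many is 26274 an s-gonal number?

s = 4: P(4, 162) = 26244 and P(4, 163) = 26569; 26274 is not s-gonal.
s = 7: P(7, 102) = 25857 and P(7, 103) = 26368; 26274 is not s-gonal.
s = 8: P(8, 93) = 25761 and P(8, 94) = 26320; 26274 is not s-gonal.
s = 9: P(9, 87) = 26274. ✓
Hits: s ∈ {9} → 1.

1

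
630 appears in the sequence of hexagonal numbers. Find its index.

Set n(2n−1) = 630, giving 2n² − n − 630 = 0.
The discriminant is 1 + 8·630 = 5041, and √5041 = 71.
So n = (1 + 71) / 4 = 72/4 = 18.
Check: 18·(2·18 − 1) = 630. ✓

18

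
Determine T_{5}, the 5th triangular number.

The 5th triangular number is n(n+1)/2 with n = 5.
5·6/2 = 30/2 = 15.

15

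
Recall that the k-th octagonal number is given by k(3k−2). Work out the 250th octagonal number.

250·(3·250 − 2) = 250·748 = 187000.

187000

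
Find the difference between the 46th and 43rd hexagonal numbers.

531

46·(2·46 − 1) = 4186 and 43·(2·43 − 1) = 3655.
Difference: 4186 − 3655 = 531.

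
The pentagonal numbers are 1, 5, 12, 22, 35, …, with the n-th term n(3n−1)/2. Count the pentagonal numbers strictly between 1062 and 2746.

16

The n-th pentagonal number is n(3n−1)/2.
Smallest index with value > 1062: n = 27 (giving 1080).
Largest index with value < 2746: n = 42 (giving 2625).
Indices 27 through 42: 16 terms.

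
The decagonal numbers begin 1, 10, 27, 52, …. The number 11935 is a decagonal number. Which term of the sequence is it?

Set n(4n−3) = 11935, giving 4n² − 3n − 11935 = 0.
The discriminant is 9 + 16·11935 = 190969, and √190969 = 437.
So n = (3 + 437) / 8 = 440/8 = 55.
Check: 55·(4·55 − 3) = 11935. ✓

55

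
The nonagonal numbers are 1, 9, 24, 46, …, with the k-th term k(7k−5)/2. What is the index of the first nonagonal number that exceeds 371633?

327

Solve n(7n−5)/2 > 371633 for integer n.
The largest n with value ≤ 371633 is 326 (since 371151 ≤ 371633 < 373434), so the first above is n = 327, value 373434.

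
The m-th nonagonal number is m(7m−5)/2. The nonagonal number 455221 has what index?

Set n(7n−5)/2 = 455221, giving 7n² − 5n − 910442 = 0.
The discriminant is 25 + 56·455221 = 25492401, and √25492401 = 5049.
So n = (5 + 5049) / 14 = 5054/14 = 361.
Check: 361·(7·361 − 5)/2 = 455221. ✓

361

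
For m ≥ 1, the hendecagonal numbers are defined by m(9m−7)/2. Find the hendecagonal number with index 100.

44650

100·(9·100 − 7)/2 = 100·893/2 = 44650.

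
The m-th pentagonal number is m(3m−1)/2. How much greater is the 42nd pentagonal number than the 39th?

42·(3·42 − 1)/2 = 2625 and 39·(3·39 − 1)/2 = 2262.
Difference: 2625 − 2262 = 363.

363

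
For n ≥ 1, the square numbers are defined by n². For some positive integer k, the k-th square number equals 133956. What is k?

We need n² = 133956, so n = √133956 = 366.

366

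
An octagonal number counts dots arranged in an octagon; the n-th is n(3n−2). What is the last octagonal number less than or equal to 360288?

358456

Solve n(3n−2) ≤ 360288 for integer n.
n = 346 gives 358456 ≤ 360288, while n = 347 gives 360533 > 360288; so the answer is 358456.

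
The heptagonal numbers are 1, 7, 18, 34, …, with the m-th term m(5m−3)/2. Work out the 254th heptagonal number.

160909

The 254th heptagonal number is n(5n−3)/2 with n = 254.
254·(5·254 − 3)/2 = 254·1267/2 = 160909.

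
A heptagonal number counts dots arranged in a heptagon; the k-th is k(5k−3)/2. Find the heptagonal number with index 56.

7756

56·(5·56 − 3)/2 = 56·277/2 = 7756.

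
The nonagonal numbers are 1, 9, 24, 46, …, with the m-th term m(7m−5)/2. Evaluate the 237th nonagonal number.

The 237th nonagonal number is n(7n−5)/2 with n = 237.
237·(7·237 − 5)/2 = 237·1654/2 = 237·827 = 195999.

195999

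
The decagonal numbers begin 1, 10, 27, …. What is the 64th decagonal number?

64·(4·64 − 3) = 64·253 = 16192.

16192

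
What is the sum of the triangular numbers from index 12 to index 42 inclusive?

Σ i(i+1)/2 = (Σi² + Σi) / 2 over i = 12..42.
Σi = 903 − 66 = 837 and Σi² = 25585 − 506 = 25079.
(1·25079 + 1·837) / 2 = 25916/2 = 12958.

12958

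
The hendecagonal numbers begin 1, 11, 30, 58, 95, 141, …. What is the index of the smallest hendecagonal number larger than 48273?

104

Solve n(9n−7)/2 > 48273 for integer n.
The largest n with value ≤ 48273 is 103 (since 47380 ≤ 48273 < 48308), so the first above is n = 104, value 48308.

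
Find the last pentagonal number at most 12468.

Solve n(3n−1)/2 ≤ 12468 for integer n.
n = 91 gives 12376 ≤ 12468, while n = 92 gives 12650 > 12468; so the answer is 12376.

12376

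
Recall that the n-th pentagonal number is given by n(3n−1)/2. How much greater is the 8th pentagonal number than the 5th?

57

8·(3·8 − 1)/2 = 92 and 5·(3·5 − 1)/2 = 35.
Difference: 92 − 35 = 57.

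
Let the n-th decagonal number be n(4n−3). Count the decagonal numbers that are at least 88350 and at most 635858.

The n-th decagonal number is n(4n−3).
Smallest index with value ≥ 88350: n = 149 (giving 88357).
Largest index with value ≤ 635858: n = 399 (giving 635607).
Indices 149 through 399: 251 terms.

251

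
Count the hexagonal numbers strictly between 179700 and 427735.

162

The n-th hexagonal number is n(2n−1).
Smallest index with value > 179700: n = 301 (giving 180901).
Largest index with value < 427735: n = 462 (giving 426426).
Indices 301 through 462: 162 terms.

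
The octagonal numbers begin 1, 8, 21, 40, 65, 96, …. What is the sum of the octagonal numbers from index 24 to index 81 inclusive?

522261

Σ i(3i−2) = 3Σi² − 2Σi over i = 24..81.
Σi = 3321 − 276 = 3045 and Σi² = 180441 − 4324 = 176117.
3·176117 − 2·3045 = 522261.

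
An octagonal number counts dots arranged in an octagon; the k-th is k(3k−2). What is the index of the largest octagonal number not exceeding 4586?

39

Solve n(3n−2) ≤ 4586 for integer n.
n = 39 gives 4485 ≤ 4586, while n = 40 gives 4720 > 4586; so the answer is index 39.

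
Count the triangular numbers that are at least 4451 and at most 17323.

The n-th triangular number is n(n+1)/2.
Smallest index with value ≥ 4451: n = 94 (giving 4465).
Largest index with value ≤ 17323: n = 185 (giving 17205).
Indices 94 through 185: 92 terms.

92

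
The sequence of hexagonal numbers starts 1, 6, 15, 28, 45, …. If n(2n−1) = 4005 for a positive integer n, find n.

45

Set n(2n−1) = 4005, giving 2n² − n − 4005 = 0.
The discriminant is 1 + 8·4005 = 32041, and √32041 = 179.
So n = (1 + 179) / 4 = 180/4 = 45.
Check: 45·(2·45 − 1) = 4005. ✓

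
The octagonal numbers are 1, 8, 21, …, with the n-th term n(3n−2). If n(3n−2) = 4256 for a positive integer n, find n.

38

Set n(3n−2) = 4256, giving 3n² − 2n − 4256 = 0.
The discriminant is 4 + 12·4256 = 51076, and √51076 = 226.
So n = (2 + 226) / 6 = 228/6 = 38.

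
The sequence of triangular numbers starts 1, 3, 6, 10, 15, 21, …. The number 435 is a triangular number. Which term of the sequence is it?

29

Set n(n+1)/2 = 435, giving n² + n − 870 = 0.
The discriminant is 1 + 8·435 = 3481, and √3481 = 59.
So n = (-1 + 59) / 2 = 58/2 = 29.
Check: 29·30/2 = 435. ✓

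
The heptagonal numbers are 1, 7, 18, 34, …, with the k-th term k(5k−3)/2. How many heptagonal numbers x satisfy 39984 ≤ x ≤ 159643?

127

The n-th heptagonal number is n(5n−3)/2.
Smallest index with value ≥ 39984: n = 127 (giving 40132).
Largest index with value ≤ 159643: n = 253 (giving 159643).
Indices 127 through 253: 127 terms.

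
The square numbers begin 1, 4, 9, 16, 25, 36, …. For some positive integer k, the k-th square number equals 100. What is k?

We need n² = 100, so n = √100 = 10.

10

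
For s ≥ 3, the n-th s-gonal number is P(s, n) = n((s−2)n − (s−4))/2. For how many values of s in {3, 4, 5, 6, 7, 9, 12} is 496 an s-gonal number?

s = 3: P(3, 31) = 496. ✓
s = 4: P(4, 22) = 484 and P(4, 23) = 529; 496 is not s-gonal.
s = 5: P(5, 18) = 477 and P(5, 19) = 532; 496 is not s-gonal.
s = 6: P(6, 16) = 496. ✓
s = 7: P(7, 14) = 469 and P(7, 15) = 540; 496 is not s-gonal.
s = 9: P(9, 12) = 474 and P(9, 13) = 559; 496 is not s-gonal.
s = 12: P(12, 10) = 460 and P(12, 11) = 561; 496 is not s-gonal.
Hits: s ∈ {3, 6} → 2.

2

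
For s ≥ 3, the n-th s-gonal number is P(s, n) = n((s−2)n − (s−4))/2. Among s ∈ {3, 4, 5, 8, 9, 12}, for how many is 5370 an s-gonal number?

s = 3: P(3, 103) = 5356 and P(3, 104) = 5460; 5370 is not s-gonal.
s = 4: P(4, 73) = 5329 and P(4, 74) = 5476; 5370 is not s-gonal.
s = 5: P(5, 60) = 5370. ✓
s = 8: P(8, 42) = 5208 and P(8, 43) = 5461; 5370 is not s-gonal.
s = 9: P(9, 39) = 5226 and P(9, 40) = 5500; 5370 is not s-gonal.
s = 12: P(12, 33) = 5313 and P(12, 34) = 5644; 5370 is not s-gonal.
Hits: s ∈ {5} → 1.

1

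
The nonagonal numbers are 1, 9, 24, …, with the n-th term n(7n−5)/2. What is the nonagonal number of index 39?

5226

39·(7·39 − 5)/2 = 39·268/2 = 39·134 = 5226.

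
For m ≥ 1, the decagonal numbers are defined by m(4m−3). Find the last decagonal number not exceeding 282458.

282226

Solve n(4n−3) ≤ 282458 for integer n.
n = 266 gives 282226 ≤ 282458, while n = 267 gives 284355 > 282458; so the answer is 282226.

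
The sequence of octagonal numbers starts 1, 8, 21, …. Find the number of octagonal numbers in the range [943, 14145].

The n-th octagonal number is n(3n−2).
Smallest index with value ≥ 943: n = 19 (giving 1045).
Largest index with value ≤ 14145: n = 69 (giving 14145).
Indices 19 through 69: 51 terms.

51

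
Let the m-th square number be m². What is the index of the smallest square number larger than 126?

Solve n² > 126 for integer n.
The largest n with value ≤ 126 is 11 (since 121 ≤ 126 < 144), so the first above is n = 12, value 144.

12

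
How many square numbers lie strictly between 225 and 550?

The n-th square number is n².
Smallest index with value > 225: n = 16 (giving 256).
Largest index with value < 550: n = 23 (giving 529).
Indices 16 through 23: 8 terms.

8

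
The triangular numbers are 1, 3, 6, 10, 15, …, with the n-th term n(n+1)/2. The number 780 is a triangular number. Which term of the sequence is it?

Set n(n+1)/2 = 780, giving n² + n − 1560 = 0.
So n = (-1 + 79) / 2 = 78/2 = 39.
Check: 39·40/2 = 780. ✓

39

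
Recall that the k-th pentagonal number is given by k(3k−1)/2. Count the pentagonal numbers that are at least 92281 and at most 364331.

The n-th pentagonal number is n(3n−1)/2.
Smallest index with value ≥ 92281: n = 249 (giving 92877).
Largest index with value ≤ 364331: n = 493 (giving 364327).
Indices 249 through 493: 245 terms.

245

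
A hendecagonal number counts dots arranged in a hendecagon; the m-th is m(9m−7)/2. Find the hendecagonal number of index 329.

329·(9·329 − 7)/2 = 329·2954/2 = 329·1477 = 485933.

485933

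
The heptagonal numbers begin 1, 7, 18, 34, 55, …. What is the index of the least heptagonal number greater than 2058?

Solve n(5n−3)/2 > 2058 for integer n.
The largest n with value ≤ 2058 is 28 (since 1918 ≤ 2058 < 2059), so the first above is n = 29, value 2059.

29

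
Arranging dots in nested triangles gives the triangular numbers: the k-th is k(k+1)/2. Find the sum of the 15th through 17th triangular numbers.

409

Σ i(i+1)/2 = (Σi² + Σi) / 2 over i = 15..17.
Σi = 153 − 105 = 48 and Σi² = 1785 − 1015 = 770.
(1·770 + 1·48) / 2 = 818/2 = 409.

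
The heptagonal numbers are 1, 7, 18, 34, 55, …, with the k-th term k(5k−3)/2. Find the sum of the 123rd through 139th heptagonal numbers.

727022

Σ i(5i−3)/2 = (5Σi² − 3Σi) / 2 over i = 123..139.
Σi = 9730 − 7503 = 2227 and Σi² = 904890 − 612745 = 292145.
(5·292145 − 3·2227) / 2 = 1454044/2 = 727022.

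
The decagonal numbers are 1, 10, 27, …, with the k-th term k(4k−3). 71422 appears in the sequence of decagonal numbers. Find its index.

Set n(4n−3) = 71422, giving 4n² − 3n − 71422 = 0.
The discriminant is 9 + 16·71422 = 1142761, and √1142761 = 1069.
So n = (3 + 1069) / 8 = 1072/8 = 134.

134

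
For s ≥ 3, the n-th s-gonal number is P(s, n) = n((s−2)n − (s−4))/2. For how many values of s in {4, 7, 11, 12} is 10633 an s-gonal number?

1

s = 4: P(4, 103) = 10609 and P(4, 104) = 10816; 10633 is not s-gonal.
s = 7: P(7, 65) = 10465 and P(7, 66) = 10791; 10633 is not s-gonal.
s = 11: P(11, 49) = 10633. ✓
s = 12: P(12, 46) = 10396 and P(12, 47) = 10857; 10633 is not s-gonal.
Hits: s ∈ {11} → 1.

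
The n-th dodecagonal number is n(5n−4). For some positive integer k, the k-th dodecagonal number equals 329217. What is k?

257

Set n(5n−4) = 329217, giving 5n² − 4n − 329217 = 0.
The discriminant is 16 + 20·329217 = 6584356, and √6584356 = 2566.
So n = (4 + 2566) / 10 = 2570/10 = 257.
Check: 257·(5·257 − 4) = 329217. ✓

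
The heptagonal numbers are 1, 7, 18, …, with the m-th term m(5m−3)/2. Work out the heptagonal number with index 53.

6943

53·(5·53 − 3)/2 = 53·262/2 = 53·131 = 6943.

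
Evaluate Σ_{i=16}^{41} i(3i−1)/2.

33501

Σ i(3i−1)/2 = (3Σi² − Σi) / 2 over i = 16..41.
Σi = 861 − 120 = 741 and Σi² = 23821 − 1240 = 22581.
(3·22581 − 1·741) / 2 = 67002/2 = 33501.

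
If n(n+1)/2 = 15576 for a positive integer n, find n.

Set n(n+1)/2 = 15576, giving n² + n − 31152 = 0.
So n = (-1 + 353) / 2 = 352/2 = 176.
Check: 176·177/2 = 15576. ✓

176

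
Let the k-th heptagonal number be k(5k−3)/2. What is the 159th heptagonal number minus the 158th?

Consecutive heptagonal numbers differ by 5n − 4: here 5·159 − 4 = 791.

791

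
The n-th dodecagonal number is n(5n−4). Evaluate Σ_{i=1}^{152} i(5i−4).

Σ i(5i−4) = 5Σi² − 4Σi over i = 1..152.
Σi = 11628 and Σi² = 1182180.
5·1182180 − 4·11628 = 5864388.

5864388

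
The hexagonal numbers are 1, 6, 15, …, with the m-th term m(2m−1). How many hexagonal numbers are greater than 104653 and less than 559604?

The n-th hexagonal number is n(2n−1).
Smallest index with value > 104653: n = 230 (giving 105570).
Largest index with value < 559604: n = 529 (giving 559153).
Indices 230 through 529: 300 terms.

300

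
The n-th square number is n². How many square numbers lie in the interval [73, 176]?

5

The n-th square number is n².
Smallest index with value ≥ 73: n = 9 (giving 81).
Largest index with value ≤ 176: n = 13 (giving 169).
Indices 9 through 13: 5 terms.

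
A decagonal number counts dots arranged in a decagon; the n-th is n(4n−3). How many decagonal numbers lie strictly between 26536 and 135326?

The n-th decagonal number is n(4n−3).
Smallest index with value > 26536: n = 82 (giving 26650).
Largest index with value < 135326: n = 184 (giving 134872).
Indices 82 through 184: 103 terms.

103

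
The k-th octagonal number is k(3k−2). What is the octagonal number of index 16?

The 16th octagonal number is n(3n−2) with n = 16.
16·(3·16 − 2) = 16·46 = 736.

736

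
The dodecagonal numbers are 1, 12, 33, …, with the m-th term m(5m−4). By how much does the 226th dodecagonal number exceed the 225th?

Consecutive dodecagonal numbers differ by 10n − 9: here 10·226 − 9 = 2251.

2251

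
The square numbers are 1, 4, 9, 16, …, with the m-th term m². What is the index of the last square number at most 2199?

46

Solve n² ≤ 2199 for integer n.
n = 46 gives 2116 ≤ 2199, while n = 47 gives 2209 > 2199; so the answer is index 46.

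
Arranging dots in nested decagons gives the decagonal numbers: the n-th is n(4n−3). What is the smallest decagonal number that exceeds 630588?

632422

Solve n(4n−3) > 630588 for integer n.
The largest n with value ≤ 630588 is 397 (since 629245 ≤ 630588 < 632422), so the first above is n = 398, value 632422.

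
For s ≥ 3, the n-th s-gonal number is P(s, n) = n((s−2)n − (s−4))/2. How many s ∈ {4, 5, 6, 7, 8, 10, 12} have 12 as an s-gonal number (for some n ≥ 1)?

2

s = 4: P(4, 3) = 9 and P(4, 4) = 16; 12 is not s-gonal.
s = 5: P(5, 3) = 12. ✓
s = 6: P(6, 2) = 6 and P(6, 3) = 15; 12 is not s-gonal.
s = 7: P(7, 2) = 7 and P(7, 3) = 18; 12 is not s-gonal.
s = 8: P(8, 2) = 8 and P(8, 3) = 21; 12 is not s-gonal.
s = 10: P(10, 2) = 10 and P(10, 3) = 27; 12 is not s-gonal.
s = 12: P(12, 2) = 12. ✓
Hits: s ∈ {5, 12} → 2.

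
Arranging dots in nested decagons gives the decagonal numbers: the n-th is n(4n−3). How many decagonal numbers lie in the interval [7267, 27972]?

The n-th decagonal number is n(4n−3).
Smallest index with value ≥ 7267: n = 43 (giving 7267).
Largest index with value ≤ 27972: n = 84 (giving 27972).
Indices 43 through 84: 42 terms.

42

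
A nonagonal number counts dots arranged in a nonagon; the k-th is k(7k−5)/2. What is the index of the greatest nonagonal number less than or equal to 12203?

Solve n(7n−5)/2 ≤ 12203 for integer n.
n = 59 gives 12036 ≤ 12203, while n = 60 gives 12450 > 12203; so the answer is index 59.

59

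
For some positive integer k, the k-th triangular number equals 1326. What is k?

51

Set n(n+1)/2 = 1326, giving n² + n − 2652 = 0.
The discriminant is 1 + 8·1326 = 10609, and √10609 = 103.
So n = (-1 + 103) / 2 = 102/2 = 51.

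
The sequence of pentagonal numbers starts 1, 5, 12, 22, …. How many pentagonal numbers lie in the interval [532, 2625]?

24

The n-th pentagonal number is n(3n−1)/2.
Smallest index with value ≥ 532: n = 19 (giving 532).
Largest index with value ≤ 2625: n = 42 (giving 2625).
Indices 19 through 42: 24 terms.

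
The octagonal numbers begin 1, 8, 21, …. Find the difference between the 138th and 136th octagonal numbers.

138·(3·138 − 2) = 56856 and 136·(3·136 − 2) = 55216.
Difference: 56856 − 55216 = 1640.

1640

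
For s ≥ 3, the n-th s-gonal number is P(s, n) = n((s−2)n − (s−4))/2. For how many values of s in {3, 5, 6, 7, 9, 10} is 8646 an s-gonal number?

s = 3: P(3, 131) = 8646. ✓
s = 5: P(5, 76) = 8626 and P(5, 77) = 8855; 8646 is not s-gonal.
s = 6: P(6, 66) = 8646. ✓
s = 7: P(7, 59) = 8614 and P(7, 60) = 8910; 8646 is not s-gonal.
s = 9: P(9, 50) = 8625 and P(9, 51) = 8976; 8646 is not s-gonal.
s = 10: P(10, 46) = 8326 and P(10, 47) = 8695; 8646 is not s-gonal.
Hits: s ∈ {3, 6} → 2.

2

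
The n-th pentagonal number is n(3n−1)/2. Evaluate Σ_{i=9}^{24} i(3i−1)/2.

6912

Σ i(3i−1)/2 = (3Σi² − Σi) / 2 over i = 9..24.
Σi = 300 − 36 = 264 and Σi² = 4900 − 204 = 4696.
(3·4696 − 1·264) / 2 = 13824/2 = 6912.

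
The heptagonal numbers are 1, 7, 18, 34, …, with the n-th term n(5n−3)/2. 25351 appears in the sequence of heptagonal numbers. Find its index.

Set n(5n−3)/2 = 25351, giving 5n² − 3n − 50702 = 0.
The discriminant is 9 + 40·25351 = 1014049, and √1014049 = 1007.
So n = (3 + 1007) / 10 = 1010/10 = 101.

101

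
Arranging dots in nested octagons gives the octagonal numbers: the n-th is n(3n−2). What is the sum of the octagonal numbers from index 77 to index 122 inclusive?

Σ i(3i−2) = 3Σi² − 2Σi over i = 77..122.
Σi = 7503 − 2926 = 4577 and Σi² = 612745 − 149226 = 463519.
3·463519 − 2·4577 = 1381403.

1381403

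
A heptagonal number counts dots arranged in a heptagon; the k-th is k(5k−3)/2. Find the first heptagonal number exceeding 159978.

160909

Solve n(5n−3)/2 > 159978 for integer n.
The largest n with value ≤ 159978 is 253 (since 159643 ≤ 159978 < 160909), so the first above is n = 254, value 160909.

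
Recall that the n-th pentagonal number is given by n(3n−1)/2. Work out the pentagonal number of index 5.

35

5·(3·5 − 1)/2 = 5·14/2 = 5·7 = 35.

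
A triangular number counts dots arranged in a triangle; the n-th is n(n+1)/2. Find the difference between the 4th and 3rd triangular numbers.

Consecutive triangular numbers differ by n: T_{4} − T_{3} = 4.

4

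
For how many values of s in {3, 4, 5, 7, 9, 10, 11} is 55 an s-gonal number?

s = 3: P(3, 10) = 55. ✓
s = 4: P(4, 7) = 49 and P(4, 8) = 64; 55 is not s-gonal.
s = 5: P(5, 6) = 51 and P(5, 7) = 70; 55 is not s-gonal.
s = 7: P(7, 5) = 55. ✓
s = 9: P(9, 4) = 46 and P(9, 5) = 75; 55 is not s-gonal.
s = 10: P(10, 4) = 52 and P(10, 5) = 85; 55 is not s-gonal.
s = 11: P(11, 3) = 30 and P(11, 4) = 58; 55 is not s-gonal.
Hits: s ∈ {3, 7} → 2.

2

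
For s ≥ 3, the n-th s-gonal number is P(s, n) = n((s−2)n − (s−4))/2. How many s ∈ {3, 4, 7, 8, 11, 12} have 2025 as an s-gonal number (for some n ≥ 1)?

1

s = 3: P(3, 63) = 2016 and P(3, 64) = 2080; 2025 is not s-gonal.
s = 4: P(4, 45) = 2025. ✓
s = 7: P(7, 28) = 1918 and P(7, 29) = 2059; 2025 is not s-gonal.
s = 8: P(8, 26) = 1976 and P(8, 27) = 2133; 2025 is not s-gonal.
s = 11: P(11, 21) = 1911 and P(11, 22) = 2101; 2025 is not s-gonal.
s = 12: P(12, 20) = 1920 and P(12, 21) = 2121; 2025 is not s-gonal.
Hits: s ∈ {4} → 1.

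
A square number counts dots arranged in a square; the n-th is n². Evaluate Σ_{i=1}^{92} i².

263810

Σ_{i=1}^{92} i² = 92·93·185/6 = 263810.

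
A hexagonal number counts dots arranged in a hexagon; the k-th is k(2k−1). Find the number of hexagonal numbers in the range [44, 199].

The n-th hexagonal number is n(2n−1).
Smallest index with value ≥ 44: n = 5 (giving 45).
Largest index with value ≤ 199: n = 10 (giving 190).
Indices 5 through 10: 6 terms.

6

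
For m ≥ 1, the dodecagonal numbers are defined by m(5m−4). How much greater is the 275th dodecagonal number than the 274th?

Consecutive dodecagonal numbers differ by 10n − 9: here 10·275 − 9 = 2741.

2741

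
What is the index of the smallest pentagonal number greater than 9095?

Solve n(3n−1)/2 > 9095 for integer n.
The largest n with value ≤ 9095 is 78 (since 9087 ≤ 9095 < 9322), so the first above is n = 79, value 9322.

79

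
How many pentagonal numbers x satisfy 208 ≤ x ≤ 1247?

The n-th pentagonal number is n(3n−1)/2.
Smallest index with value ≥ 208: n = 12 (giving 210).
Largest index with value ≤ 1247: n = 29 (giving 1247).
Indices 12 through 29: 18 terms.

18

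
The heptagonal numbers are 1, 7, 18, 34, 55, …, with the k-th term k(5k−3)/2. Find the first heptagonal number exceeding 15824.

Solve n(5n−3)/2 > 15824 for integer n.
The largest n with value ≤ 15824 is 79 (since 15484 ≤ 15824 < 15880), so the first above is n = 80, value 15880.

15880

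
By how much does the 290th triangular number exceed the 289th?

290

Consecutive triangular numbers differ by n: T_{290} − T_{289} = 290.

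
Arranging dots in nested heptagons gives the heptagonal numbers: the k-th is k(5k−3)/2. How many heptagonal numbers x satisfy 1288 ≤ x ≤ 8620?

The n-th heptagonal number is n(5n−3)/2.
Smallest index with value ≥ 1288: n = 23 (giving 1288).
Largest index with value ≤ 8620: n = 59 (giving 8614).
Indices 23 through 59: 37 terms.

37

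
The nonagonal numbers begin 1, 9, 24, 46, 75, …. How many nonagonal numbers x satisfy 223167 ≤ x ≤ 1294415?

356

The n-th nonagonal number is n(7n−5)/2.
Smallest index with value ≥ 223167: n = 253 (giving 223399).
Largest index with value ≤ 1294415: n = 608 (giving 1292304).
Indices 253 through 608: 356 terms.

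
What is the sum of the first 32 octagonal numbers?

Σ i(3i−2) = 3Σi² − 2Σi over i = 1..32.
Σi = 528 and Σi² = 11440.
3·11440 − 2·528 = 33264.

33264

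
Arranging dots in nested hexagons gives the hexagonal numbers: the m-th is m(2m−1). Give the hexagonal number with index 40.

40·(2·40 − 1) = 40·79 = 3160.

3160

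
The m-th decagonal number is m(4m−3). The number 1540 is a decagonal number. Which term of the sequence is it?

20

Set n(4n−3) = 1540, giving 4n² − 3n − 1540 = 0.
The discriminant is 9 + 16·1540 = 24649, and √24649 = 157.
So n = (3 + 157) / 8 = 160/8 = 20.
Check: 20·(4·20 − 3) = 1540. ✓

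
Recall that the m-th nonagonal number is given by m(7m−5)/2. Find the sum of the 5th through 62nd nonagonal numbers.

279850

Σ i(7i−5)/2 = (7Σi² − 5Σi) / 2 over i = 5..62.
Σi = 1953 − 10 = 1943 and Σi² = 81375 − 30 = 81345.
(7·81345 − 5·1943) / 2 = 559700/2 = 279850.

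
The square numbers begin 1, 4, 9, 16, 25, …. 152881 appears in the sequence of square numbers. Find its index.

We need n² = 152881, so n = √152881 = 391.

391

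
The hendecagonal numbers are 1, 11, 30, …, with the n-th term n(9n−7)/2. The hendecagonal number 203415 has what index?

213

Set n(9n−7)/2 = 203415, giving 9n² − 7n − 406830 = 0.
The discriminant is 49 + 72·203415 = 14645929, and √14645929 = 3827.
So n = (7 + 3827) / 18 = 3834/18 = 213.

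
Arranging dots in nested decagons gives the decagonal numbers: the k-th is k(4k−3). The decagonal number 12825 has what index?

Set n(4n−3) = 12825, giving 4n² − 3n − 12825 = 0.
So n = (3 + 453) / 8 = 456/8 = 57.

57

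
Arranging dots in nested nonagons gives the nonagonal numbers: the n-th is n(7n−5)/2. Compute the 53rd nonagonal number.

9699

53·(7·53 − 5)/2 = 53·366/2 = 53·183 = 9699.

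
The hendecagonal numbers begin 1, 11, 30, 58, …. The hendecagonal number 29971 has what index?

Set n(9n−7)/2 = 29971, giving 9n² − 7n − 59942 = 0.
The discriminant is 49 + 72·29971 = 2157961, and √2157961 = 1469.
So n = (7 + 1469) / 18 = 1476/18 = 82.
Check: 82·(9·82 − 7)/2 = 29971. ✓

82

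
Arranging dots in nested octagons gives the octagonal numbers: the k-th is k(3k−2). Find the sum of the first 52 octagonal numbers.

Σ i(3i−2) = 3Σi² − 2Σi over i = 1..52.
Σi = 1378 and Σi² = 48230.
3·48230 − 2·1378 = 141934.

141934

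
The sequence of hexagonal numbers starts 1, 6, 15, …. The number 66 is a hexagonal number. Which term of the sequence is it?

6

Set n(2n−1) = 66, giving 2n² − n − 66 = 0.
The discriminant is 1 + 8·66 = 529, and √529 = 23.
So n = (1 + 23) / 4 = 24/4 = 6.
Check: 6·(2·6 − 1) = 66. ✓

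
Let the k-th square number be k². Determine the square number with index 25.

The 25th square number is n² with n = 25.
25² = 625.

625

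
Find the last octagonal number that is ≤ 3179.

3008

Solve n(3n−2) ≤ 3179 for integer n.
n = 32 gives 3008 ≤ 3179, while n = 33 gives 3201 > 3179; so the answer is 3008.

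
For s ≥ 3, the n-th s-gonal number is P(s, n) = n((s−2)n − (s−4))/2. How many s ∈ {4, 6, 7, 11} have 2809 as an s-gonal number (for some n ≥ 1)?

s = 4: P(4, 53) = 2809. ✓
s = 6: P(6, 37) = 2701 and P(6, 38) = 2850; 2809 is not s-gonal.
s = 7: P(7, 33) = 2673 and P(7, 34) = 2839; 2809 is not s-gonal.
s = 11: P(11, 25) = 2725 and P(11, 26) = 2951; 2809 is not s-gonal.
Hits: s ∈ {4} → 1.

1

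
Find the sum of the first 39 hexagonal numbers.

Σ i(2i−1) = 2Σi² − Σi over i = 1..39.
Σi = 780 and Σi² = 20540.
2·20540 − 1·780 = 40300.

40300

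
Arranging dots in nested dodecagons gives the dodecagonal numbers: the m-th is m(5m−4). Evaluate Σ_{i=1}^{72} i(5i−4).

Σ i(5i−4) = 5Σi² − 4Σi over i = 1..72.
Σi = 2628 and Σi² = 127020.
5·127020 − 4·2628 = 624588.

624588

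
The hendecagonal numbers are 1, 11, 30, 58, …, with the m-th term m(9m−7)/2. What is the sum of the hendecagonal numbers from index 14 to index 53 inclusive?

Σ i(9i−7)/2 = (9Σi² − 7Σi) / 2 over i = 14..53.
Σi = 1431 − 91 = 1340 and Σi² = 51039 − 819 = 50220.
(9·50220 − 7·1340) / 2 = 442600/2 = 221300.

221300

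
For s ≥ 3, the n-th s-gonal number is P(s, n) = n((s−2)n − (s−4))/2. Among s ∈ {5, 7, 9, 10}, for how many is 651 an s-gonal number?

2

s = 5: P(5, 21) = 651. ✓
s = 7: P(7, 16) = 616 and P(7, 17) = 697; 651 is not s-gonal.
s = 9: P(9, 14) = 651. ✓
s = 10: P(10, 13) = 637 and P(10, 14) = 742; 651 is not s-gonal.
Hits: s ∈ {5, 9} → 2.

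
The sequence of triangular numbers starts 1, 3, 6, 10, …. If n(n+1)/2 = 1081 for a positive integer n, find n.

46

Set n(n+1)/2 = 1081, giving n² + n − 2162 = 0.
The discriminant is 1 + 8·1081 = 8649, and √8649 = 93.
So n = (-1 + 93) / 2 = 92/2 = 46.
Check: 46·47/2 = 1081. ✓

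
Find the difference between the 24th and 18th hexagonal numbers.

24·(2·24 − 1) = 1128 and 18·(2·18 − 1) = 630.
Difference: 1128 − 630 = 498.

498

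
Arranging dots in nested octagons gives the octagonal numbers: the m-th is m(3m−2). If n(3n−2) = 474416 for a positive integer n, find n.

398

Set n(3n−2) = 474416, giving 3n² − 2n − 474416 = 0.
The discriminant is 4 + 12·474416 = 5692996, and √5692996 = 2386.
So n = (2 + 2386) / 6 = 2388/6 = 398.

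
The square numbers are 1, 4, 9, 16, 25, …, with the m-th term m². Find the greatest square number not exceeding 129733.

129600

Solve n² ≤ 129733 for integer n.
n = 360 gives 129600 ≤ 129733, while n = 361 gives 130321 > 129733; so the answer is 129600.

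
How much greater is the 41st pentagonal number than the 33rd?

41·(3·41 − 1)/2 = 2501 and 33·(3·33 − 1)/2 = 1617.
Difference: 2501 − 1617 = 884.

884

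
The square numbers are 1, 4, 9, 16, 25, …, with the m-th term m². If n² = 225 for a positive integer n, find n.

15

We need n² = 225, so n = √225 = 15.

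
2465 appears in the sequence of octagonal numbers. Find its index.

29

Set n(3n−2) = 2465, giving 3n² − 2n − 2465 = 0.
The discriminant is 4 + 12·2465 = 29584, and √29584 = 172.
So n = (2 + 172) / 6 = 174/6 = 29.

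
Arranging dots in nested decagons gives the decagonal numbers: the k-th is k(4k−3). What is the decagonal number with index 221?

221·(4·221 − 3) = 221·881 = 194701.

194701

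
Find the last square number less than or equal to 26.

Solve n² ≤ 26 for integer n.
n = 5 gives 25 ≤ 26, while n = 6 gives 36 > 26; so the answer is 25.

25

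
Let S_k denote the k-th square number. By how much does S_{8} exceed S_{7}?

15

n² − (n−1)² = 2n − 1, so 8² − 7² = 2·8 − 1 = 15.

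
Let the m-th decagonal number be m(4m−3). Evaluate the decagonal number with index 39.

The 39th decagonal number is n(4n−3) with n = 39.
39·(4·39 − 3) = 39·153 = 5967.

5967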